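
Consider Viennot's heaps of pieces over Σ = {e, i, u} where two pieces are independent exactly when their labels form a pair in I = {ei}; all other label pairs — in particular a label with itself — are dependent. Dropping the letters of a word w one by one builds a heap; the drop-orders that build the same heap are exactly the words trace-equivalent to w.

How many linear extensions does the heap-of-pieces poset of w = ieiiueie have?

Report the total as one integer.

0(i) covers ∅
1(e) covers ∅
2(i) covers 0:i
3(i) covers 2:i
4(u) covers 1:e, 3:i
5(e) covers 4:u
6(i) covers 4:u
7(e) covers 5:e
floor of heap: 0:i, 1:e
completions by unplaced set U, small U first (add the entries for U minus each lowest piece of U):
  |U|=1: {6}:1  {7}:1
  |U|=2: {5,7}:1  {6,7}:2
  |U|=3: {5,6,7}:3
  |U|=4: {4,5,6,7}:3
  |U|=5: {1,4,5,6,7}:3  {3,4,5,6,7}:3
  |U|=6: {1,3,4,5,6,7}:6  {2,3,4,5,6,7}:3
  start at 0(i): 9
  start at 1(e): 3
sum over floor = 12

12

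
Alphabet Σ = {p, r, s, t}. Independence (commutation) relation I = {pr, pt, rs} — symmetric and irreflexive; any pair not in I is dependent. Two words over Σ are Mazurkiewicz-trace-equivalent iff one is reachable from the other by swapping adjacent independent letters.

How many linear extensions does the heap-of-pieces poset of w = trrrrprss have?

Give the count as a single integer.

77

#0=t has no predecessor
#1=r depends on [0:t]
#2=r depends on [1:r]
#3=r depends on [2:r]
#4=r depends on [3:r]
#5=p has no predecessor
#6=r depends on [4:r]
#7=s depends on [0:t, 5:p]
#8=s depends on [7:s]
sources: [0:t, 5:p]
N(rest) = Σ N(rest − s) over sources s of rest; N(one piece) = 1:
  size 1 → [6]=1  [8]=1
  size 2 → [4,6]=1  [6,8]=2  [7,8]=1
  size 3 → [3,4,6]=1  [4,6,8]=3  [5,7,8]=1  [6,7,8]=3
  size 4 → [2,3,4,6]=1  [3,4,6,8]=4  [4,6,7,8]=6  [5,6,7,8]=4
  size 5 → [1,2,3,4,6]=1  [2,3,4,6,8]=5  [3,4,6,7,8]=10  [4,5,6,7,8]=10
  size 6 → [1,2,3,4,6,8]=6  [2,3,4,6,7,8]=15  [3,4,5,6,7,8]=20
  size 7 → [1,2,3,4,6,7,8]=21  [2,3,4,5,6,7,8]=35
  first=0(t) contributes 56
  first=5(p) contributes 21
|[w]| = 77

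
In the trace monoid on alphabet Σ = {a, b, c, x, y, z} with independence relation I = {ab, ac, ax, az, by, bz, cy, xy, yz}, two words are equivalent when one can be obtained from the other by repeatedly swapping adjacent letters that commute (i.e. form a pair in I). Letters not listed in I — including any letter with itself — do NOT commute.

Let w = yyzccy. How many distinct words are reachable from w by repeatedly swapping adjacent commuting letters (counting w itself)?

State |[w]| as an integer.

20

piece 0:y — minimal
piece 1:y rests on {0:y}
piece 2:z — minimal
piece 3:c rests on {2:z}
piece 4:c rests on {3:c}
piece 5:y rests on {1:y}
minimal pieces: {0:y, 2:z}
ways to finish when only these pieces remain (= sum over removing one remaining piece with nothing left below it):
  1 left: {4}→1  {5}→1
  2 left: {1,5}→1  {3,4}→1  {4,5}→2
  3 left: {0,1,5}→1  {1,4,5}→3  {2,3,4}→1  {3,4,5}→3
  4 left: {0,1,4,5}→4  {1,3,4,5}→6  {2,3,4,5}→4
  placing 0:y first → 10 extensions
  placing 2:z first → 10 extensions
total linear extensions = 20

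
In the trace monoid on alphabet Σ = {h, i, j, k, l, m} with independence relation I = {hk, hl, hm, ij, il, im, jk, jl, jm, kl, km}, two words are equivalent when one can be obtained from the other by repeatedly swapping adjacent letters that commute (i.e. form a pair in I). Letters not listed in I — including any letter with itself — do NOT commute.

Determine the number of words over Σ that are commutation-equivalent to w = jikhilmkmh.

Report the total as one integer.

1200

drop 0:j onto floor
drop 1:i onto floor
drop 2:k onto {1:i}
drop 3:h onto {0:j, 1:i}
drop 4:i onto {2:k, 3:h}
drop 5:l onto floor
drop 6:m onto {5:l}
drop 7:k onto {4:i}
drop 8:m onto {6:m}
drop 9:h onto {4:i}
ground layer = {0:j, 1:i, 5:l}
drop-orders for the pieces not yet dropped (sum over which currently-grounded one goes next):
  1 to go: {7} 1  {8} 1  {9} 1
  2 to go: {6,8} 1  {7,8} 2  {7,9} 2  {8,9} 2
  3 to go: {4,7,9} 2  {5,6,8} 1  {6,7,8} 3  {6,8,9} 3  {7,8,9} 6
  4 to go: {2,4,7,9} 2  {3,4,7,9} 2  {4,7,8,9} 8  {5,6,7,8} 4  {5,6,8,9} 4  {6,7,8,9} 12
  5 to go: {0,3,4,7,9} 2  {2,3,4,7,9} 4  {2,4,7,8,9} 10  {3,4,7,8,9} 10  {4,6,7,8,9} 20  {5,6,7,8,9} 20
  6 to go: {0,2,3,4,7,9} 6  {0,3,4,7,8,9} 12  {1,2,3,4,7,9} 4  {2,3,4,7,8,9} 24  {2,4,6,7,8,9} 30  {3,4,6,7,8,9} 30  {4,5,6,7,8,9} 40
  7 to go: {0,1,2,3,4,7,9} 10  {0,2,3,4,7,8,9} 42  {0,3,4,6,7,8,9} 42  {1,2,3,4,7,8,9} 28  {2,3,4,6,7,8,9} 84  {2,4,5,6,7,8,9} 70  {3,4,5,6,7,8,9} 70
  8 to go: {0,1,2,3,4,7,8,9} 80  {0,2,3,4,6,7,8,9} 168  {0,3,4,5,6,7,8,9} 112  {1,2,3,4,6,7,8,9} 112  {2,3,4,5,6,7,8,9} 224
  if 0:j drops first: 336 orders
  if 1:i drops first: 504 orders
  if 5:l drops first: 360 orders
heap linearizations: 1200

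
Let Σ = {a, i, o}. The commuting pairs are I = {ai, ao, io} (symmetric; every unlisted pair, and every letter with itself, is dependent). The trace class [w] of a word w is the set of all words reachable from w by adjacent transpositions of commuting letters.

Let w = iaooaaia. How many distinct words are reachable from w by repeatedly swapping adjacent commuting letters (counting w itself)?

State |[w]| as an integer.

420

drop 0:i onto floor
drop 1:a onto floor
drop 2:o onto floor
drop 3:o onto {2:o}
drop 4:a onto {1:a}
drop 5:a onto {4:a}
drop 6:i onto {0:i}
drop 7:a onto {5:a}
ground layer = {0:i, 1:a, 2:o}
drop-orders for the pieces not yet dropped (sum over which currently-grounded one goes next):
  1 to go: {3} 1  {6} 1  {7} 1
  2 to go: {0,6} 1  {2,3} 1  {3,6} 2  {3,7} 2  {5,7} 1  {6,7} 2
  3 to go: {0,3,6} 3  {0,6,7} 3  {2,3,6} 3  {2,3,7} 3  {3,5,7} 3  {3,6,7} 6  {4,5,7} 1  {5,6,7} 3
  4 to go: {0,2,3,6} 6  {0,3,6,7} 12  {0,5,6,7} 6  {1,4,5,7} 1  {2,3,5,7} 6  {2,3,6,7} 12  {3,4,5,7} 4  {3,5,6,7} 12  {4,5,6,7} 4
  5 to go: {0,2,3,6,7} 30  {0,3,5,6,7} 30  {0,4,5,6,7} 10  {1,3,4,5,7} 5  {1,4,5,6,7} 5  {2,3,4,5,7} 10  {2,3,5,6,7} 30  {3,4,5,6,7} 20
  6 to go: {0,1,4,5,6,7} 15  {0,2,3,5,6,7} 90  {0,3,4,5,6,7} 60  {1,2,3,4,5,7} 15  {1,3,4,5,6,7} 30  {2,3,4,5,6,7} 60
  if 0:i drops first: 105 orders
  if 1:a drops first: 210 orders
  if 2:o drops first: 105 orders
heap linearizations: 420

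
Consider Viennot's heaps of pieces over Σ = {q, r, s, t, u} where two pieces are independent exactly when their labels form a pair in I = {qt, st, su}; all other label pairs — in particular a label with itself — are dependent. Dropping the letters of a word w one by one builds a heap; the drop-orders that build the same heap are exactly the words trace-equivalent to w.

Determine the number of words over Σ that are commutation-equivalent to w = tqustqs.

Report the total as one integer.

17

0(t) covers ∅
1(q) covers ∅
2(u) covers 0:t, 1:q
3(s) covers 1:q
4(t) covers 2:u
5(q) covers 2:u, 3:s
6(s) covers 5:q
floor of heap: 0:t, 1:q
completions by unplaced set U, small U first (add the entries for U minus each lowest piece of U):
  |U|=1: {4}:1  {6}:1
  |U|=2: {4,6}:2  {5,6}:1
  |U|=3: {3,5,6}:1  {4,5,6}:3
  |U|=4: {2,4,5,6}:3  {3,4,5,6}:4
  |U|=5: {0,2,4,5,6}:3  {2,3,4,5,6}:7
  start at 0(t): 7
  start at 1(q): 10
sum over floor = 17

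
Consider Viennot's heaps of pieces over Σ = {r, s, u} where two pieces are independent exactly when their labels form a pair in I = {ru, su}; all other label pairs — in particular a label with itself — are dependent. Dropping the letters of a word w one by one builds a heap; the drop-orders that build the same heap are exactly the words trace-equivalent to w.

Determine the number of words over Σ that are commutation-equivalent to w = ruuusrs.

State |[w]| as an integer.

0(r) covers ∅
1(u) covers ∅
2(u) covers 1:u
3(u) covers 2:u
4(s) covers 0:r
5(r) covers 4:s
6(s) covers 5:r
floor of heap: 0:r, 1:u
completions by unplaced set U, small U first (add the entries for U minus each lowest piece of U):
  |U|=1: {3}:1  {6}:1
  |U|=2: {2,3}:1  {3,6}:2  {5,6}:1
  |U|=3: {1,2,3}:1  {2,3,6}:3  {3,5,6}:3  {4,5,6}:1
  |U|=4: {0,4,5,6}:1  {1,2,3,6}:4  {2,3,5,6}:6  {3,4,5,6}:4
  |U|=5: {0,3,4,5,6}:5  {1,2,3,5,6}:10  {2,3,4,5,6}:10
  start at 0(r): 20
  start at 1(u): 15
sum over floor = 35

35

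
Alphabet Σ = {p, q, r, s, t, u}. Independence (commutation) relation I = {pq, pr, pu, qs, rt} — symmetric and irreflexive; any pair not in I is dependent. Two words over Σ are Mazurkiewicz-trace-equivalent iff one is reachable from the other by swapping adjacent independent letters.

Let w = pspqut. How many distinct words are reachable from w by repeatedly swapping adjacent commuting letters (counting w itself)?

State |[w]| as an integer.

#0=p has no predecessor
#1=s depends on [0:p]
#2=p depends on [1:s]
#3=q has no predecessor
#4=u depends on [1:s, 3:q]
#5=t depends on [2:p, 4:u]
sources: [0:p, 3:q]
N(rest) = Σ N(rest − s) over sources s of rest; N(one piece) = 1:
  size 1 → [5]=1
  size 2 → [2,5]=1  [4,5]=1
  size 3 → [2,4,5]=2  [3,4,5]=1
  size 4 → [1,2,4,5]=2  [2,3,4,5]=3
  first=0(p) contributes 5
  first=3(q) contributes 2
|[w]| = 7

7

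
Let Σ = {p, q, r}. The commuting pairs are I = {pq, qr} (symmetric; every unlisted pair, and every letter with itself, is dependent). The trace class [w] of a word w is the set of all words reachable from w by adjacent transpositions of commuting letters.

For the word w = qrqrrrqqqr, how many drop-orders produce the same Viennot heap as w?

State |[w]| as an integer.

drop 0:q onto floor
drop 1:r onto floor
drop 2:q onto {0:q}
drop 3:r onto {1:r}
drop 4:r onto {3:r}
drop 5:r onto {4:r}
drop 6:q onto {2:q}
drop 7:q onto {6:q}
drop 8:q onto {7:q}
drop 9:r onto {5:r}
ground layer = {0:q, 1:r}
drop-orders for the pieces not yet dropped (sum over which currently-grounded one goes next):
  1 to go: {8} 1  {9} 1
  2 to go: {5,9} 1  {7,8} 1  {8,9} 2
  3 to go: {4,5,9} 1  {5,8,9} 3  {6,7,8} 1  {7,8,9} 3
  4 to go: {2,6,7,8} 1  {3,4,5,9} 1  {4,5,8,9} 4  {5,7,8,9} 6  {6,7,8,9} 4
  5 to go: {0,2,6,7,8} 1  {1,3,4,5,9} 1  {2,6,7,8,9} 5  {3,4,5,8,9} 5  {4,5,7,8,9} 10  {5,6,7,8,9} 10
  6 to go: {0,2,6,7,8,9} 6  {1,3,4,5,8,9} 6  {2,5,6,7,8,9} 15  {3,4,5,7,8,9} 15  {4,5,6,7,8,9} 20
  7 to go: {0,2,5,6,7,8,9} 21  {1,3,4,5,7,8,9} 21  {2,4,5,6,7,8,9} 35  {3,4,5,6,7,8,9} 35
  8 to go: {0,2,4,5,6,7,8,9} 56  {1,3,4,5,6,7,8,9} 56  {2,3,4,5,6,7,8,9} 70
  if 0:q drops first: 126 orders
  if 1:r drops first: 126 orders
heap linearizations: 252

252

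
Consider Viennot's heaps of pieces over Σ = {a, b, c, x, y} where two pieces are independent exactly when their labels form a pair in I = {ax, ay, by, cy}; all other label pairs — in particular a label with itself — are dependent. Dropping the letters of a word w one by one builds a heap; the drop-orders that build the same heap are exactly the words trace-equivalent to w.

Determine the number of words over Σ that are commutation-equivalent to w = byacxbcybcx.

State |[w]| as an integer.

#0=b has no predecessor
#1=y has no predecessor
#2=a depends on [0:b]
#3=c depends on [2:a]
#4=x depends on [1:y, 3:c]
#5=b depends on [4:x]
#6=c depends on [5:b]
#7=y depends on [4:x]
#8=b depends on [6:c]
#9=c depends on [8:b]
#10=x depends on [7:y, 9:c]
sources: [0:b, 1:y]
N(rest) = Σ N(rest − s) over sources s of rest; N(one piece) = 1:
  size 1 → [10]=1
  size 2 → [7,10]=1  [9,10]=1
  size 3 → [7,9,10]=2  [8,9,10]=1
  size 4 → [6,8,9,10]=1  [7,8,9,10]=3
  size 5 → [5,6,8,9,10]=1  [6,7,8,9,10]=4
  size 6 → [5,6,7,8,9,10]=5
  size 7 → [4,5,6,7,8,9,10]=5
  size 8 → [1,4,5,6,7,8,9,10]=5  [3,4,5,6,7,8,9,10]=5
  size 9 → [1,3,4,5,6,7,8,9,10]=10  [2,3,4,5,6,7,8,9,10]=5
  first=0(b) contributes 15
  first=1(y) contributes 5
|[w]| = 20

20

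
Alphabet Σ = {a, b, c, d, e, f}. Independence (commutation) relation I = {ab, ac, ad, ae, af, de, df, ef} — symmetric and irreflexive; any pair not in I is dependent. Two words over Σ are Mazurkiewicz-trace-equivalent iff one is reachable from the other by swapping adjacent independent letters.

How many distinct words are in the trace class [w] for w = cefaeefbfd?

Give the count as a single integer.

0(c) covers ∅
1(e) covers 0:c
2(f) covers 0:c
3(a) covers ∅
4(e) covers 1:e
5(e) covers 4:e
6(f) covers 2:f
7(b) covers 5:e, 6:f
8(f) covers 7:b
9(d) covers 7:b
floor of heap: 0:c, 3:a
completions by unplaced set U, small U first (add the entries for U minus each lowest piece of U):
  |U|=1: {3}:1  {8}:1  {9}:1
  |U|=2: {3,8}:2  {3,9}:2  {8,9}:2
  |U|=3: {3,8,9}:6  {7,8,9}:2
  |U|=4: {3,7,8,9}:8  {5,7,8,9}:2  {6,7,8,9}:2
  |U|=5: {2,6,7,8,9}:2  {3,5,7,8,9}:10  {3,6,7,8,9}:10  {4,5,7,8,9}:2  {5,6,7,8,9}:4
  |U|=6: {1,4,5,7,8,9}:2  {2,3,6,7,8,9}:12  {2,5,6,7,8,9}:6  {3,4,5,7,8,9}:12  {3,5,6,7,8,9}:24  {4,5,6,7,8,9}:6
  |U|=7: {1,3,4,5,7,8,9}:14  {1,4,5,6,7,8,9}:8  {2,3,5,6,7,8,9}:42  {2,4,5,6,7,8,9}:12  {3,4,5,6,7,8,9}:42
  |U|=8: {1,2,4,5,6,7,8,9}:20  {1,3,4,5,6,7,8,9}:64  {2,3,4,5,6,7,8,9}:96
  start at 0(c): 180
  start at 3(a): 20
sum over floor = 200

200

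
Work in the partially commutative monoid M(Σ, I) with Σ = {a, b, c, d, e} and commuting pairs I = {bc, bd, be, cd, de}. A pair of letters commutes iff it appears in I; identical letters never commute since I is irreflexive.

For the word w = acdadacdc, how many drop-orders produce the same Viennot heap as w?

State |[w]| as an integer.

6

#0=a has no predecessor
#1=c depends on [0:a]
#2=d depends on [0:a]
#3=a depends on [1:c, 2:d]
#4=d depends on [3:a]
#5=a depends on [4:d]
#6=c depends on [5:a]
#7=d depends on [5:a]
#8=c depends on [6:c]
sources: [0:a]
N(rest) = Σ N(rest − s) over sources s of rest; N(one piece) = 1:
  size 1 → [7]=1  [8]=1
  size 2 → [6,8]=1  [7,8]=2
  size 3 → [6,7,8]=3
  size 4 → [5,6,7,8]=3
  size 5 → [4,5,6,7,8]=3
  size 6 → [3,4,5,6,7,8]=3
  size 7 → [1,3,4,5,6,7,8]=3  [2,3,4,5,6,7,8]=3
  first=0(a) contributes 6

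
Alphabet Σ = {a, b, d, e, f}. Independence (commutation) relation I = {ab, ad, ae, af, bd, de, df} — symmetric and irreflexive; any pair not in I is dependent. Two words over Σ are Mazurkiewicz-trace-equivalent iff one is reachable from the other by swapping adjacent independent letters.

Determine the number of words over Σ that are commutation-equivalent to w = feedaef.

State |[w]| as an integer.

42

0(f) covers ∅
1(e) covers 0:f
2(e) covers 1:e
3(d) covers ∅
4(a) covers ∅
5(e) covers 2:e
6(f) covers 5:e
floor of heap: 0:f, 3:d, 4:a
completions by unplaced set U, small U first (add the entries for U minus each lowest piece of U):
  |U|=1: {3}:1  {4}:1  {6}:1
  |U|=2: {3,4}:2  {3,6}:2  {4,6}:2  {5,6}:1
  |U|=3: {2,5,6}:1  {3,4,6}:6  {3,5,6}:3  {4,5,6}:3
  |U|=4: {1,2,5,6}:1  {2,3,5,6}:4  {2,4,5,6}:4  {3,4,5,6}:12
  |U|=5: {0,1,2,5,6}:1  {1,2,3,5,6}:5  {1,2,4,5,6}:5  {2,3,4,5,6}:20
  start at 0(f): 30
  start at 3(d): 6
  start at 4(a): 6
sum over floor = 42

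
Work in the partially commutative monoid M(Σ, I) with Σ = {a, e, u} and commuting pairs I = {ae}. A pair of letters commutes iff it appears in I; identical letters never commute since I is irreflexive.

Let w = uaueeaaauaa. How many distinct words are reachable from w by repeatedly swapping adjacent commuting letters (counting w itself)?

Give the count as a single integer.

0(u) covers ∅
1(a) covers 0:u
2(u) covers 1:a
3(e) covers 2:u
4(e) covers 3:e
5(a) covers 2:u
6(a) covers 5:a
7(a) covers 6:a
8(u) covers 4:e, 7:a
9(a) covers 8:u
10(a) covers 9:a
floor of heap: 0:u
completions by unplaced set U, small U first (add the entries for U minus each lowest piece of U):
  |U|=1: {10}:1
  |U|=2: {9,10}:1
  |U|=3: {8,9,10}:1
  |U|=4: {4,8,9,10}:1  {7,8,9,10}:1
  |U|=5: {3,4,8,9,10}:1  {4,7,8,9,10}:2  {6,7,8,9,10}:1
  |U|=6: {3,4,7,8,9,10}:3  {4,6,7,8,9,10}:3  {5,6,7,8,9,10}:1
  |U|=7: {3,4,6,7,8,9,10}:6  {4,5,6,7,8,9,10}:4
  |U|=8: {3,4,5,6,7,8,9,10}:10
  |U|=9: {2,3,4,5,6,7,8,9,10}:10
  start at 0(u): 10

10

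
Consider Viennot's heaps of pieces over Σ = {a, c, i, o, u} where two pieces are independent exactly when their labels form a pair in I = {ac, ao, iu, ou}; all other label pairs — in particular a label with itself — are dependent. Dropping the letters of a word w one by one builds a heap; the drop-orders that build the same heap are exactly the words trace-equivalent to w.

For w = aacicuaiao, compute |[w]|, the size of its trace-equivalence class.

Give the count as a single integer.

0(a) covers ∅
1(a) covers 0:a
2(c) covers ∅
3(i) covers 1:a, 2:c
4(c) covers 3:i
5(u) covers 4:c
6(a) covers 5:u
7(i) covers 6:a
8(a) covers 7:i
9(o) covers 7:i
floor of heap: 0:a, 2:c
completions by unplaced set U, small U first (add the entries for U minus each lowest piece of U):
  |U|=1: {8}:1  {9}:1
  |U|=2: {8,9}:2
  |U|=3: {7,8,9}:2
  |U|=4: {6,7,8,9}:2
  |U|=5: {5,6,7,8,9}:2
  |U|=6: {4,5,6,7,8,9}:2
  |U|=7: {3,4,5,6,7,8,9}:2
  |U|=8: {1,3,4,5,6,7,8,9}:2  {2,3,4,5,6,7,8,9}:2
  start at 0(a): 4
  start at 2(c): 2
sum over floor = 6

6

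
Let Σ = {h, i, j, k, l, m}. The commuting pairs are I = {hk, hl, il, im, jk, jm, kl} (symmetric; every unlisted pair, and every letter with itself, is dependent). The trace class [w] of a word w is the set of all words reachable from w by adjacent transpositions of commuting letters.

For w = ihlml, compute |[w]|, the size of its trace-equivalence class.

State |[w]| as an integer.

3

#0=i has no predecessor
#1=h depends on [0:i]
#2=l has no predecessor
#3=m depends on [1:h, 2:l]
#4=l depends on [3:m]
sources: [0:i, 2:l]
N(rest) = Σ N(rest − s) over sources s of rest; N(one piece) = 1:
  size 1 → [4]=1
  size 2 → [3,4]=1
  size 3 → [1,3,4]=1  [2,3,4]=1
  first=0(i) contributes 2
  first=2(l) contributes 1
|[w]| = 3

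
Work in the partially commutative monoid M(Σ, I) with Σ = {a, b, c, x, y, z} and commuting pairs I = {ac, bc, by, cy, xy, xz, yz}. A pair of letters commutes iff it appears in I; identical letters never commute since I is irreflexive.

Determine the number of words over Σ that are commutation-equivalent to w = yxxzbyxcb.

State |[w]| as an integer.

piece 0:y — minimal
piece 1:x — minimal
piece 2:x rests on {1:x}
piece 3:z — minimal
piece 4:b rests on {2:x, 3:z}
piece 5:y rests on {0:y}
piece 6:x rests on {4:b}
piece 7:c rests on {6:x}
piece 8:b rests on {6:x}
minimal pieces: {0:y, 1:x, 3:z}
ways to finish when only these pieces remain (= sum over removing one remaining piece with nothing left below it):
  1 left: {5}→1  {7}→1  {8}→1
  2 left: {0,5}→1  {5,7}→2  {5,8}→2  {7,8}→2
  3 left: {0,5,7}→3  {0,5,8}→3  {5,7,8}→6  {6,7,8}→2
  4 left: {0,5,7,8}→12  {4,6,7,8}→2  {5,6,7,8}→8
  5 left: {0,5,6,7,8}→20  {2,4,6,7,8}→2  {3,4,6,7,8}→2  {4,5,6,7,8}→10
  6 left: {0,4,5,6,7,8}→30  {1,2,4,6,7,8}→2  {2,3,4,6,7,8}→4  {2,4,5,6,7,8}→12  {3,4,5,6,7,8}→12
  7 left: {0,2,4,5,6,7,8}→42  {0,3,4,5,6,7,8}→42  {1,2,3,4,6,7,8}→6  {1,2,4,5,6,7,8}→14  {2,3,4,5,6,7,8}→28
  placing 0:y first → 48 extensions
  placing 1:x first → 112 extensions
  placing 3:z first → 56 extensions
total linear extensions = 216

216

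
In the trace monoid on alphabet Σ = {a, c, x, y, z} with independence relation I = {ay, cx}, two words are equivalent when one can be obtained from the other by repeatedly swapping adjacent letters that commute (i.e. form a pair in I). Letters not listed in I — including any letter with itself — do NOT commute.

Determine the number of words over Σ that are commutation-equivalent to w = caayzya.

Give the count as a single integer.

6

drop 0:c onto floor
drop 1:a onto {0:c}
drop 2:a onto {1:a}
drop 3:y onto {0:c}
drop 4:z onto {2:a, 3:y}
drop 5:y onto {4:z}
drop 6:a onto {4:z}
ground layer = {0:c}
drop-orders for the pieces not yet dropped (sum over which currently-grounded one goes next):
  1 to go: {5} 1  {6} 1
  2 to go: {5,6} 2
  3 to go: {4,5,6} 2
  4 to go: {2,4,5,6} 2  {3,4,5,6} 2
  5 to go: {1,2,4,5,6} 2  {2,3,4,5,6} 4
  if 0:c drops first: 6 orders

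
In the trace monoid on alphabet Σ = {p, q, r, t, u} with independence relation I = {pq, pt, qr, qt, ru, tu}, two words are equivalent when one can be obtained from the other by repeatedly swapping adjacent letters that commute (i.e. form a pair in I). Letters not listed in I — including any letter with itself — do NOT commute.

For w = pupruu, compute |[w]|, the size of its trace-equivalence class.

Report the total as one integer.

0(p) covers ∅
1(u) covers 0:p
2(p) covers 1:u
3(r) covers 2:p
4(u) covers 2:p
5(u) covers 4:u
floor of heap: 0:p
completions by unplaced set U, small U first (add the entries for U minus each lowest piece of U):
  |U|=1: {3}:1  {5}:1
  |U|=2: {3,5}:2  {4,5}:1
  |U|=3: {3,4,5}:3
  |U|=4: {2,3,4,5}:3
  start at 0(p): 3

3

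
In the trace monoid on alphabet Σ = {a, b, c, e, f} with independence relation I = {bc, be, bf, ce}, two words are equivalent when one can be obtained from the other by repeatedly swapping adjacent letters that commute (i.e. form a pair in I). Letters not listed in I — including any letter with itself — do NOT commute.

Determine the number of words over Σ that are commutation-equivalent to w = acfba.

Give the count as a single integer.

0(a) covers ∅
1(c) covers 0:a
2(f) covers 1:c
3(b) covers 0:a
4(a) covers 2:f, 3:b
floor of heap: 0:a
completions by unplaced set U, small U first (add the entries for U minus each lowest piece of U):
  |U|=1: {4}:1
  |U|=2: {2,4}:1  {3,4}:1
  |U|=3: {1,2,4}:1  {2,3,4}:2
  start at 0(a): 3

3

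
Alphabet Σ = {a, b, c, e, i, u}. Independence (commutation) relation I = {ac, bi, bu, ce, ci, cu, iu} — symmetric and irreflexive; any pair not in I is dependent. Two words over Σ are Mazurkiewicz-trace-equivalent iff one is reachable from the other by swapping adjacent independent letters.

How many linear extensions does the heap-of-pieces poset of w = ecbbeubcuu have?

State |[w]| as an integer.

piece 0:e — minimal
piece 1:c — minimal
piece 2:b rests on {0:e, 1:c}
piece 3:b rests on {2:b}
piece 4:e rests on {3:b}
piece 5:u rests on {4:e}
piece 6:b rests on {4:e}
piece 7:c rests on {6:b}
piece 8:u rests on {5:u}
piece 9:u rests on {8:u}
minimal pieces: {0:e, 1:c}
ways to finish when only these pieces remain (= sum over removing one remaining piece with nothing left below it):
  1 left: {7}→1  {9}→1
  2 left: {6,7}→1  {7,9}→2  {8,9}→1
  3 left: {5,8,9}→1  {6,7,9}→3  {7,8,9}→3
  4 left: {5,7,8,9}→4  {6,7,8,9}→6
  5 left: {5,6,7,8,9}→10
  6 left: {4,5,6,7,8,9}→10
  7 left: {3,4,5,6,7,8,9}→10
  8 left: {2,3,4,5,6,7,8,9}→10
  placing 0:e first → 10 extensions
  placing 1:c first → 10 extensions
total linear extensions = 20

20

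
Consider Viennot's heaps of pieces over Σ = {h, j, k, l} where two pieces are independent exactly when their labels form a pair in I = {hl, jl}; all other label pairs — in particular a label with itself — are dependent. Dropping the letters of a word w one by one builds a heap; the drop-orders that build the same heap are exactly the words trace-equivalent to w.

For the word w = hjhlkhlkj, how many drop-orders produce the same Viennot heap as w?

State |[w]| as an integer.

8

drop 0:h onto floor
drop 1:j onto {0:h}
drop 2:h onto {1:j}
drop 3:l onto floor
drop 4:k onto {2:h, 3:l}
drop 5:h onto {4:k}
drop 6:l onto {4:k}
drop 7:k onto {5:h, 6:l}
drop 8:j onto {7:k}
ground layer = {0:h, 3:l}
drop-orders for the pieces not yet dropped (sum over which currently-grounded one goes next):
  1 to go: {8} 1
  2 to go: {7,8} 1
  3 to go: {5,7,8} 1  {6,7,8} 1
  4 to go: {5,6,7,8} 2
  5 to go: {4,5,6,7,8} 2
  6 to go: {2,4,5,6,7,8} 2  {3,4,5,6,7,8} 2
  7 to go: {1,2,4,5,6,7,8} 2  {2,3,4,5,6,7,8} 4
  if 0:h drops first: 6 orders
  if 3:l drops first: 2 orders
heap linearizations: 8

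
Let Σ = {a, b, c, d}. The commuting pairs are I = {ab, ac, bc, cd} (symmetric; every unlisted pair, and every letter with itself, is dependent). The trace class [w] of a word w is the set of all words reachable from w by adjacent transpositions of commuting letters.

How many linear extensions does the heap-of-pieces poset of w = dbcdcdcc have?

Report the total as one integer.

70

#0=d has no predecessor
#1=b depends on [0:d]
#2=c has no predecessor
#3=d depends on [1:b]
#4=c depends on [2:c]
#5=d depends on [3:d]
#6=c depends on [4:c]
#7=c depends on [6:c]
sources: [0:d, 2:c]
N(rest) = Σ N(rest − s) over sources s of rest; N(one piece) = 1:
  size 1 → [5]=1  [7]=1
  size 2 → [3,5]=1  [5,7]=2  [6,7]=1
  size 3 → [1,3,5]=1  [3,5,7]=3  [4,6,7]=1  [5,6,7]=3
  size 4 → [0,1,3,5]=1  [1,3,5,7]=4  [2,4,6,7]=1  [3,5,6,7]=6  [4,5,6,7]=4
  size 5 → [0,1,3,5,7]=5  [1,3,5,6,7]=10  [2,4,5,6,7]=5  [3,4,5,6,7]=10
  size 6 → [0,1,3,5,6,7]=15  [1,3,4,5,6,7]=20  [2,3,4,5,6,7]=15
  first=0(d) contributes 35
  first=2(c) contributes 35
|[w]| = 70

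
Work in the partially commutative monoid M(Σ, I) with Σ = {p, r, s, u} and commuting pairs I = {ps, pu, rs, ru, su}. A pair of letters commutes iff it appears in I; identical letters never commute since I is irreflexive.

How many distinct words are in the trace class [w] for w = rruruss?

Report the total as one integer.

210

piece 0:r — minimal
piece 1:r rests on {0:r}
piece 2:u — minimal
piece 3:r rests on {1:r}
piece 4:u rests on {2:u}
piece 5:s — minimal
piece 6:s rests on {5:s}
minimal pieces: {0:r, 2:u, 5:s}
ways to finish when only these pieces remain (= sum over removing one remaining piece with nothing left below it):
  1 left: {3}→1  {4}→1  {6}→1
  2 left: {1,3}→1  {2,4}→1  {3,4}→2  {3,6}→2  {4,6}→2  {5,6}→1
  3 left: {0,1,3}→1  {1,3,4}→3  {1,3,6}→3  {2,3,4}→3  {2,4,6}→3  {3,4,6}→6  {3,5,6}→3  {4,5,6}→3
  4 left: {0,1,3,4}→4  {0,1,3,6}→4  {1,2,3,4}→6  {1,3,4,6}→12  {1,3,5,6}→6  {2,3,4,6}→12  {2,4,5,6}→6  {3,4,5,6}→12
  5 left: {0,1,2,3,4}→10  {0,1,3,4,6}→20  {0,1,3,5,6}→10  {1,2,3,4,6}→30  {1,3,4,5,6}→30  {2,3,4,5,6}→30
  placing 0:r first → 90 extensions
  placing 2:u first → 60 extensions
  placing 5:s first → 60 extensions
total linear extensions = 210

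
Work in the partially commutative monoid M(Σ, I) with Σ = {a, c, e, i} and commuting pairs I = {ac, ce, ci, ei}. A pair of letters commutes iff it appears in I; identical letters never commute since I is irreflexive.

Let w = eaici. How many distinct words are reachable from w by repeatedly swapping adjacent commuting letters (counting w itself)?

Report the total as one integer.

drop 0:e onto floor
drop 1:a onto {0:e}
drop 2:i onto {1:a}
drop 3:c onto floor
drop 4:i onto {2:i}
ground layer = {0:e, 3:c}
drop-orders for the pieces not yet dropped (sum over which currently-grounded one goes next):
  1 to go: {3} 1  {4} 1
  2 to go: {2,4} 1  {3,4} 2
  3 to go: {1,2,4} 1  {2,3,4} 3
  if 0:e drops first: 4 orders
  if 3:c drops first: 1 orders
heap linearizations: 5

5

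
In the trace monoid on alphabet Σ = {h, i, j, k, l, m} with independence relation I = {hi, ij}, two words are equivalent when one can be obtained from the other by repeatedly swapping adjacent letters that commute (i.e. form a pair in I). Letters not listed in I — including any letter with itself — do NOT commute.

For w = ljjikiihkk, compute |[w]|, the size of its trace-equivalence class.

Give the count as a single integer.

9

piece 0:l — minimal
piece 1:j rests on {0:l}
piece 2:j rests on {1:j}
piece 3:i rests on {0:l}
piece 4:k rests on {2:j, 3:i}
piece 5:i rests on {4:k}
piece 6:i rests on {5:i}
piece 7:h rests on {4:k}
piece 8:k rests on {6:i, 7:h}
piece 9:k rests on {8:k}
minimal pieces: {0:l}
ways to finish when only these pieces remain (= sum over removing one remaining piece with nothing left below it):
  1 left: {9}→1
  2 left: {8,9}→1
  3 left: {6,8,9}→1  {7,8,9}→1
  4 left: {5,6,8,9}→1  {6,7,8,9}→2
  5 left: {5,6,7,8,9}→3
  6 left: {4,5,6,7,8,9}→3
  7 left: {2,4,5,6,7,8,9}→3  {3,4,5,6,7,8,9}→3
  8 left: {1,2,4,5,6,7,8,9}→3  {2,3,4,5,6,7,8,9}→6
  placing 0:l first → 9 extensions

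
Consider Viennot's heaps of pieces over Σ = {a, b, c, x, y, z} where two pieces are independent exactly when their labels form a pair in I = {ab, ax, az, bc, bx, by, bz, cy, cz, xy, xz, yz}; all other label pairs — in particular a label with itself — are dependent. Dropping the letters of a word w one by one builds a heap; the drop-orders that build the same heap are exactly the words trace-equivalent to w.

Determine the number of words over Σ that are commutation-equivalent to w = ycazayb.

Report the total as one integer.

0(y) covers ∅
1(c) covers ∅
2(a) covers 0:y, 1:c
3(z) covers ∅
4(a) covers 2:a
5(y) covers 4:a
6(b) covers ∅
floor of heap: 0:y, 1:c, 3:z, 6:b
completions by unplaced set U, small U first (add the entries for U minus each lowest piece of U):
  |U|=1: {3}:1  {5}:1  {6}:1
  |U|=2: {3,5}:2  {3,6}:2  {4,5}:1  {5,6}:2
  |U|=3: {2,4,5}:1  {3,4,5}:3  {3,5,6}:6  {4,5,6}:3
  |U|=4: {0,2,4,5}:1  {1,2,4,5}:1  {2,3,4,5}:4  {2,4,5,6}:4  {3,4,5,6}:12
  |U|=5: {0,1,2,4,5}:2  {0,2,3,4,5}:5  {0,2,4,5,6}:5  {1,2,3,4,5}:5  {1,2,4,5,6}:5  {2,3,4,5,6}:20
  start at 0(y): 30
  start at 1(c): 30
  start at 3(z): 12
  start at 6(b): 12
sum over floor = 84

84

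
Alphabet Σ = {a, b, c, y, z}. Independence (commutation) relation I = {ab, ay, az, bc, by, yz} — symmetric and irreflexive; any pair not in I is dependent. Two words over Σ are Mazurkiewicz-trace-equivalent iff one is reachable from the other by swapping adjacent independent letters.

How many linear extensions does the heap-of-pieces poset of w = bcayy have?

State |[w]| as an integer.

piece 0:b — minimal
piece 1:c — minimal
piece 2:a rests on {1:c}
piece 3:y rests on {1:c}
piece 4:y rests on {3:y}
minimal pieces: {0:b, 1:c}
ways to finish when only these pieces remain (= sum over removing one remaining piece with nothing left below it):
  1 left: {0}→1  {2}→1  {4}→1
  2 left: {0,2}→2  {0,4}→2  {2,4}→2  {3,4}→1
  3 left: {0,2,4}→6  {0,3,4}→3  {2,3,4}→3
  placing 0:b first → 3 extensions
  placing 1:c first → 12 extensions
total linear extensions = 15

15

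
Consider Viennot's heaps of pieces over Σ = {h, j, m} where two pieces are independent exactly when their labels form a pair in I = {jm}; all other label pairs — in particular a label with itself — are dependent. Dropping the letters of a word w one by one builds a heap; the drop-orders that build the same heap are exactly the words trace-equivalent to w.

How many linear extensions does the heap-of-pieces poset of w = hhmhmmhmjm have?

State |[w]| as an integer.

3

#0=h has no predecessor
#1=h depends on [0:h]
#2=m depends on [1:h]
#3=h depends on [2:m]
#4=m depends on [3:h]
#5=m depends on [4:m]
#6=h depends on [5:m]
#7=m depends on [6:h]
#8=j depends on [6:h]
#9=m depends on [7:m]
sources: [0:h]
N(rest) = Σ N(rest − s) over sources s of rest; N(one piece) = 1:
  size 1 → [8]=1  [9]=1
  size 2 → [7,9]=1  [8,9]=2
  size 3 → [7,8,9]=3
  size 4 → [6,7,8,9]=3
  size 5 → [5,6,7,8,9]=3
  size 6 → [4,5,6,7,8,9]=3
  size 7 → [3,4,5,6,7,8,9]=3
  size 8 → [2,3,4,5,6,7,8,9]=3
  first=0(h) contributes 3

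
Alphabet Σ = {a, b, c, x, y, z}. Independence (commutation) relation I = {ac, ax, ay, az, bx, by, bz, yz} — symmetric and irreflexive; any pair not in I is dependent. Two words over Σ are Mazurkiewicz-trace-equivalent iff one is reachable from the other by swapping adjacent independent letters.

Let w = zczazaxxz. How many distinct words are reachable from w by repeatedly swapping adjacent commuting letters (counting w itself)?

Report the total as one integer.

#0=z has no predecessor
#1=c depends on [0:z]
#2=z depends on [1:c]
#3=a has no predecessor
#4=z depends on [2:z]
#5=a depends on [3:a]
#6=x depends on [4:z]
#7=x depends on [6:x]
#8=z depends on [7:x]
sources: [0:z, 3:a]
N(rest) = Σ N(rest − s) over sources s of rest; N(one piece) = 1:
  size 1 → [5]=1  [8]=1
  size 2 → [3,5]=1  [5,8]=2  [7,8]=1
  size 3 → [3,5,8]=3  [5,7,8]=3  [6,7,8]=1
  size 4 → [3,5,7,8]=6  [4,6,7,8]=1  [5,6,7,8]=4
  size 5 → [2,4,6,7,8]=1  [3,5,6,7,8]=10  [4,5,6,7,8]=5
  size 6 → [1,2,4,6,7,8]=1  [2,4,5,6,7,8]=6  [3,4,5,6,7,8]=15
  size 7 → [0,1,2,4,6,7,8]=1  [1,2,4,5,6,7,8]=7  [2,3,4,5,6,7,8]=21
  first=0(z) contributes 28
  first=3(a) contributes 8
|[w]| = 36

36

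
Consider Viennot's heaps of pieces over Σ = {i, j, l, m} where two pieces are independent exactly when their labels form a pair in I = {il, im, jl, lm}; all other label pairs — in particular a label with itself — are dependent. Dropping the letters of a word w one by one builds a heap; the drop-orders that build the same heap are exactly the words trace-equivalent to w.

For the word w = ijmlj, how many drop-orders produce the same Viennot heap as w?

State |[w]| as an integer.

#0=i has no predecessor
#1=j depends on [0:i]
#2=m depends on [1:j]
#3=l has no predecessor
#4=j depends on [2:m]
sources: [0:i, 3:l]
N(rest) = Σ N(rest − s) over sources s of rest; N(one piece) = 1:
  size 1 → [3]=1  [4]=1
  size 2 → [2,4]=1  [3,4]=2
  size 3 → [1,2,4]=1  [2,3,4]=3
  first=0(i) contributes 4
  first=3(l) contributes 1
|[w]| = 5

5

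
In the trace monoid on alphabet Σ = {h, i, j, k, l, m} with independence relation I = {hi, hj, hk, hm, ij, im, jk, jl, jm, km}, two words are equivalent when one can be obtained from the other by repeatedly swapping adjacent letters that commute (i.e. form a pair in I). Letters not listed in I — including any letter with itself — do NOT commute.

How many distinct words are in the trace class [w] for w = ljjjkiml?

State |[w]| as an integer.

168

0(l) covers ∅
1(j) covers ∅
2(j) covers 1:j
3(j) covers 2:j
4(k) covers 0:l
5(i) covers 4:k
6(m) covers 0:l
7(l) covers 5:i, 6:m
floor of heap: 0:l, 1:j
completions by unplaced set U, small U first (add the entries for U minus each lowest piece of U):
  |U|=1: {3}:1  {7}:1
  |U|=2: {2,3}:1  {3,7}:2  {5,7}:1  {6,7}:1
  |U|=3: {1,2,3}:1  {2,3,7}:3  {3,5,7}:3  {3,6,7}:3  {4,5,7}:1  {5,6,7}:2
  |U|=4: {1,2,3,7}:4  {2,3,5,7}:6  {2,3,6,7}:6  {3,4,5,7}:4  {3,5,6,7}:8  {4,5,6,7}:3
  |U|=5: {0,4,5,6,7}:3  {1,2,3,5,7}:10  {1,2,3,6,7}:10  {2,3,4,5,7}:10  {2,3,5,6,7}:20  {3,4,5,6,7}:15
  |U|=6: {0,3,4,5,6,7}:18  {1,2,3,4,5,7}:20  {1,2,3,5,6,7}:40  {2,3,4,5,6,7}:45
  start at 0(l): 105
  start at 1(j): 63
sum over floor = 168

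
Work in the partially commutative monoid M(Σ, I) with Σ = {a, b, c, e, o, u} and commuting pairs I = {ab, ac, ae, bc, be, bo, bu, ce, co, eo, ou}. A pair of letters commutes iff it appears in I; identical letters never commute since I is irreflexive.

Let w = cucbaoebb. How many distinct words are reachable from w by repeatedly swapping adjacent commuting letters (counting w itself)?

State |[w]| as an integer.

0(c) covers ∅
1(u) covers 0:c
2(c) covers 1:u
3(b) covers ∅
4(a) covers 1:u
5(o) covers 4:a
6(e) covers 1:u
7(b) covers 3:b
8(b) covers 7:b
floor of heap: 0:c, 3:b
completions by unplaced set U, small U first (add the entries for U minus each lowest piece of U):
  |U|=1: {2}:1  {5}:1  {6}:1  {8}:1
  |U|=2: {2,5}:2  {2,6}:2  {2,8}:2  {4,5}:1  {5,6}:2  {5,8}:2  {6,8}:2  {7,8}:1
  |U|=3: {2,4,5}:3  {2,5,6}:6  {2,5,8}:6  {2,6,8}:6  {2,7,8}:3  {3,7,8}:1  {4,5,6}:3  {4,5,8}:3  {5,6,8}:6  {5,7,8}:3  {6,7,8}:3
  |U|=4: {2,3,7,8}:4  {2,4,5,6}:12  {2,4,5,8}:12  {2,5,6,8}:24  {2,5,7,8}:12  {2,6,7,8}:12  {3,5,7,8}:4  {3,6,7,8}:4  {4,5,6,8}:12  {4,5,7,8}:6  {5,6,7,8}:12
  |U|=5: {1,2,4,5,6}:12  {2,3,5,7,8}:20  {2,3,6,7,8}:20  {2,4,5,6,8}:60  {2,4,5,7,8}:30  {2,5,6,7,8}:60  {3,4,5,7,8}:10  {3,5,6,7,8}:20  {4,5,6,7,8}:30
  |U|=6: {0,1,2,4,5,6}:12  {1,2,4,5,6,8}:72  {2,3,4,5,7,8}:60  {2,3,5,6,7,8}:120  {2,4,5,6,7,8}:180  {3,4,5,6,7,8}:60
  |U|=7: {0,1,2,4,5,6,8}:84  {1,2,4,5,6,7,8}:252  {2,3,4,5,6,7,8}:420
  start at 0(c): 672
  start at 3(b): 336
sum over floor = 1008

1008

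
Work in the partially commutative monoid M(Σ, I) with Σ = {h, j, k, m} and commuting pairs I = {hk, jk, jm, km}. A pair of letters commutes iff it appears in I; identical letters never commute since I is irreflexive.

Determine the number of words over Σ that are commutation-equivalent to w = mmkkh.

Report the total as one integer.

10

drop 0:m onto floor
drop 1:m onto {0:m}
drop 2:k onto floor
drop 3:k onto {2:k}
drop 4:h onto {1:m}
ground layer = {0:m, 2:k}
drop-orders for the pieces not yet dropped (sum over which currently-grounded one goes next):
  1 to go: {3} 1  {4} 1
  2 to go: {1,4} 1  {2,3} 1  {3,4} 2
  3 to go: {0,1,4} 1  {1,3,4} 3  {2,3,4} 3
  if 0:m drops first: 6 orders
  if 2:k drops first: 4 orders
heap linearizations: 10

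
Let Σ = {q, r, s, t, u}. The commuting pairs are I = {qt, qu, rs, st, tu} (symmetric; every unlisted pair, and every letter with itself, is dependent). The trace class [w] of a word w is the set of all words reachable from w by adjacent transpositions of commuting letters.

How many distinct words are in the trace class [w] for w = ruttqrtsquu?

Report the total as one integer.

420

0(r) covers ∅
1(u) covers 0:r
2(t) covers 0:r
3(t) covers 2:t
4(q) covers 0:r
5(r) covers 1:u, 3:t, 4:q
6(t) covers 5:r
7(s) covers 1:u, 4:q
8(q) covers 5:r, 7:s
9(u) covers 5:r, 7:s
10(u) covers 9:u
floor of heap: 0:r
completions by unplaced set U, small U first (add the entries for U minus each lowest piece of U):
  |U|=1: {6}:1  {8}:1  {10}:1
  |U|=2: {6,8}:2  {6,10}:2  {8,10}:2  {9,10}:1
  |U|=3: {6,8,10}:6  {6,9,10}:3  {8,9,10}:3
  |U|=4: {6,8,9,10}:12  {7,8,9,10}:3
  |U|=5: {5,6,8,9,10}:12  {6,7,8,9,10}:15
  |U|=6: {3,5,6,8,9,10}:12  {5,6,7,8,9,10}:27
  |U|=7: {1,5,6,7,8,9,10}:27  {2,3,5,6,8,9,10}:12  {3,5,6,7,8,9,10}:39  {4,5,6,7,8,9,10}:27
  |U|=8: {1,3,5,6,7,8,9,10}:66  {1,4,5,6,7,8,9,10}:54  {2,3,5,6,7,8,9,10}:51  {3,4,5,6,7,8,9,10}:66
  |U|=9: {1,2,3,5,6,7,8,9,10}:117  {1,3,4,5,6,7,8,9,10}:186  {2,3,4,5,6,7,8,9,10}:117
  start at 0(r): 420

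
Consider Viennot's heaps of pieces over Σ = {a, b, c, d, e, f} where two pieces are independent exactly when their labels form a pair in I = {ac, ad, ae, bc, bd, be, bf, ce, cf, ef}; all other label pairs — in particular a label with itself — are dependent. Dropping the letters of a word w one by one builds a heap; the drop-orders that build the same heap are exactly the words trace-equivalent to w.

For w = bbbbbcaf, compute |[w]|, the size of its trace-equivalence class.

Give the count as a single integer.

8

piece 0:b — minimal
piece 1:b rests on {0:b}
piece 2:b rests on {1:b}
piece 3:b rests on {2:b}
piece 4:b rests on {3:b}
piece 5:c — minimal
piece 6:a rests on {4:b}
piece 7:f rests on {6:a}
minimal pieces: {0:b, 5:c}
ways to finish when only these pieces remain (= sum over removing one remaining piece with nothing left below it):
  1 left: {5}→1  {7}→1
  2 left: {5,7}→2  {6,7}→1
  3 left: {4,6,7}→1  {5,6,7}→3
  4 left: {3,4,6,7}→1  {4,5,6,7}→4
  5 left: {2,3,4,6,7}→1  {3,4,5,6,7}→5
  6 left: {1,2,3,4,6,7}→1  {2,3,4,5,6,7}→6
  placing 0:b first → 7 extensions
  placing 5:c first → 1 extensions
total linear extensions = 8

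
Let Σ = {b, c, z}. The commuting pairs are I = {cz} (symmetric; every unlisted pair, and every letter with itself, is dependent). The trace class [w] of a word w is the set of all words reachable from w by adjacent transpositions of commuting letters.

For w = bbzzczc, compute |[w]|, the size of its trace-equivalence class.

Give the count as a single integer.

10

0(b) covers ∅
1(b) covers 0:b
2(z) covers 1:b
3(z) covers 2:z
4(c) covers 1:b
5(z) covers 3:z
6(c) covers 4:c
floor of heap: 0:b
completions by unplaced set U, small U first (add the entries for U minus each lowest piece of U):
  |U|=1: {5}:1  {6}:1
  |U|=2: {3,5}:1  {4,6}:1  {5,6}:2
  |U|=3: {2,3,5}:1  {3,5,6}:3  {4,5,6}:3
  |U|=4: {2,3,5,6}:4  {3,4,5,6}:6
  |U|=5: {2,3,4,5,6}:10
  start at 0(b): 10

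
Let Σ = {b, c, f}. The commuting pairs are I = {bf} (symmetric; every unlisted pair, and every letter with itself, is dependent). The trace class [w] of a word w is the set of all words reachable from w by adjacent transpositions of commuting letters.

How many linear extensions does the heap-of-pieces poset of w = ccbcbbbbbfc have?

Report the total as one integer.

6

#0=c has no predecessor
#1=c depends on [0:c]
#2=b depends on [1:c]
#3=c depends on [2:b]
#4=b depends on [3:c]
#5=b depends on [4:b]
#6=b depends on [5:b]
#7=b depends on [6:b]
#8=b depends on [7:b]
#9=f depends on [3:c]
#10=c depends on [8:b, 9:f]
sources: [0:c]
N(rest) = Σ N(rest − s) over sources s of rest; N(one piece) = 1:
  size 1 → [10]=1
  size 2 → [8,10]=1  [9,10]=1
  size 3 → [7,8,10]=1  [8,9,10]=2
  size 4 → [6,7,8,10]=1  [7,8,9,10]=3
  size 5 → [5,6,7,8,10]=1  [6,7,8,9,10]=4
  size 6 → [4,5,6,7,8,10]=1  [5,6,7,8,9,10]=5
  size 7 → [4,5,6,7,8,9,10]=6
  size 8 → [3,4,5,6,7,8,9,10]=6
  size 9 → [2,3,4,5,6,7,8,9,10]=6
  first=0(c) contributes 6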